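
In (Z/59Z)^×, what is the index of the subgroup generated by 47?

1

The order of 47 must divide φ(59) = 59 − 1 = 58 = 2 · 29.
Divisors of 58: 1, 2, 29, 58.
Compute 47^d (mod 59) for the divisors d until we hit 1:
47^1 ≡ 47
47^2 ≡ 26
47^29 ≡ 58
47^58 ≡ 1
The order of 47 is 58, so the subgroup it generates has 58 elements.
Index = |(Z/59Z)^×| / |⟨47⟩| = 58 / 58 = 1.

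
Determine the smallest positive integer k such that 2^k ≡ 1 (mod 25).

Since 2 ∈ (Z/25Z)^×, its order divides φ(25) = φ(5^2) = 5·(5−1) = 20 = 2^2 · 5.
Divisors of 20: 1, 2, 4, 5, 10, 20.
Compute 2^d (mod 25) for the divisors d until we hit 1:
2^1 ≡ 2 (mod 25)
2^2 ≡ 4 (mod 25)
2^4 ≡ 16 (mod 25)
2^5 ≡ 7 (mod 25)
2^10 ≡ 24 (mod 25)
2^20 ≡ 1 (mod 25) ✓
So ord_25(2) = 20.

20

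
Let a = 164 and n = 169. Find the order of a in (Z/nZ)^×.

52

Since 164 ∈ (Z/169Z)^×, its order divides φ(169) = φ(13^2) = 13·(13−1) = 156 = 2^2 · 3 · 13.
Divisors of 156: 1, 2, 3, 4, 6, 12, 13, 26, 39, 52, 78, 156.
Test each divisor d:
164^1 ≡ 164 (mod 169)
164^2 ≡ 25 (mod 169)
164^3 ≡ 44 (mod 169)
164^4 ≡ 118 (mod 169)
164^6 ≡ 77 (mod 169)
164^12 ≡ 14 (mod 169)
164^13 ≡ 99 (mod 169)
164^26 ≡ 168 (mod 169)
164^39 ≡ 70 (mod 169)
164^52 ≡ 1 (mod 169) ✓
The smallest such exponent is 52, so the order of 164 is 52.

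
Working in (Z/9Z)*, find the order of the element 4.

3

ord(4) | φ(9) = φ(3^2) = 3·(3−1) = 6 = 2 · 3.
Divisors of 6: 1, 2, 3, 6.
Test each divisor d:
4^1 ≡ 4 (mod 9)
4^2 ≡ 7 (mod 9)
4^3 ≡ 1 (mod 9) ✓
So ord_9(4) = 3.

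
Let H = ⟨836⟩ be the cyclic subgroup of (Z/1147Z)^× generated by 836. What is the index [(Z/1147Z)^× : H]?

30

The order of 836 must divide φ(1147) = φ(31·37) = (31−1)·(37−1) = 30·36 = 1080 = 2^3 · 3^3 · 5.
Divisors of 1080: 1, 2, 3, 4, 5, 6, 8, 9, 10, 12, 15, 18, 20, 24, 27, 30, 36, 40, 45, 54, 60, 72, 90, 108, 120, 135, 180, 216, 270, 360, 540, 1080.
Compute 836^d (mod 1147) for the divisors d until we hit 1:
836^1 ≡ 836
836^2 ≡ 373
836^3 ≡ 991
836^4 ≡ 342
836^5 ≡ 309
836^6 ≡ 249
836^8 ≡ 1117
836^9 ≡ 154
836^10 ≡ 280
836^12 ≡ 63
836^15 ≡ 495
836^18 ≡ 776
836^20 ≡ 404
836^24 ≡ 528
836^27 ≡ 216
836^30 ≡ 714
836^36 ≡ 1
So ord_1147(836) = 36, hence |⟨836⟩| = 36.
[(Z/1147Z)^× : ⟨836⟩] = 1080/36 = 30.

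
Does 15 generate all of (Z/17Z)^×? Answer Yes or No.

φ(17) = 17 − 1 = 16 = 2^4.
15 is a primitive root mod 17 iff 15^(φ(17)/q) ≢ 1 for every prime q | φ(17), i.e. q ∈ {2}.
15^8 ≡ 1 (mod 17)  [q = 2: ≡ 1 ✗]
15^8 ≡ 1 shows ord(15) | 8, strictly less than φ(17); not a primitive root.

No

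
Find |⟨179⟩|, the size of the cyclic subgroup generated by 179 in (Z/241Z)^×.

Since 179 ∈ (Z/241Z)^×, its order divides φ(241) = 241 − 1 = 240 = 2^4 · 3 · 5.
Divisors of 240: 1, 2, 3, 4, 5, 6, 8, 10, 12, 15, 16, 20, 24, 30, 40, 48, 60, 80, 120, 240.
Evaluate successive powers at the divisors of 240:
179^1 ≡ 179 (mod 241)
179^2 ≡ 229 (mod 241)
179^3 ≡ 21 (mod 241)
179^4 ≡ 144 (mod 241)
179^5 ≡ 230 (mod 241)
179^6 ≡ 200 (mod 241)
179^8 ≡ 10 (mod 241)
179^10 ≡ 121 (mod 241)
179^12 ≡ 235 (mod 241)
179^15 ≡ 115 (mod 241)
179^16 ≡ 100 (mod 241)
179^20 ≡ 181 (mod 241)
179^24 ≡ 36 (mod 241)
179^30 ≡ 211 (mod 241)
179^40 ≡ 226 (mod 241)
179^48 ≡ 91 (mod 241)
179^60 ≡ 177 (mod 241)
179^80 ≡ 225 (mod 241)
179^120 ≡ 240 (mod 241)
179^240 ≡ 1 (mod 241) ✓
Therefore the multiplicative order of 179 modulo 241 is 240.

240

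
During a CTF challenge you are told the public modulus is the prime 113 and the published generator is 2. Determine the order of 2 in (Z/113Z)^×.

The order of 2 must divide φ(113) = 113 − 1 = 112 = 2^4 · 7.
Divisors of 112: 1, 2, 4, 7, 8, 14, 16, 28, 56, 112.
Test each divisor d:
2^1 ≡ 2 (mod 113)
2^2 ≡ 4 (mod 113)
2^4 ≡ 16 (mod 113)
2^7 ≡ 15 (mod 113)
2^8 ≡ 30 (mod 113)
2^14 ≡ 112 (mod 113)
2^16 ≡ 109 (mod 113)
2^28 ≡ 1 (mod 113) ✓
Hence ord(2) = 28.

28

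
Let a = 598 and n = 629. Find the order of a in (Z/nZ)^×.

Since 598 ∈ (Z/629Z)^×, its order divides φ(629) = φ(17·37) = (17−1)·(37−1) = 16·36 = 576 = 2^6 · 3^2.
Divisors of 576: 1, 2, 3, 4, 6, 8, 9, 12, 16, 18, 24, 32, 36, 48, 64, 72, 96, 144, 192, 288, 576.
Evaluate successive powers at the divisors of 576:
598^1 ≡ 598 (mod 629)
598^2 ≡ 332 (mod 629)
598^3 ≡ 401 (mod 629)
598^4 ≡ 149 (mod 629)
598^6 ≡ 406 (mod 629)
598^8 ≡ 186 (mod 629)
598^9 ≡ 524 (mod 629)
598^12 ≡ 38 (mod 629)
598^16 ≡ 1 (mod 629) ✓
The smallest such exponent is 16, so the order of 598 is 16.

16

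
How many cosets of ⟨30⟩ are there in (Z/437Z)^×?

6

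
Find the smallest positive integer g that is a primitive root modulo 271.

φ(271) = 271 − 1 = 270 = 2 · 3^3 · 5.
Test candidates g = 2, 3, … against the prime factors q ∈ {2, 3, 5} of φ(271): g is a generator iff g^(270/q) ≢ 1 for every such q.
g = 2: 2^135 ≡ 1 — hits 1, so not a primitive root.
g = 3: 3^135 ≡ 270; 3^90 ≡ 1 — hits 1, so not a primitive root.
g = 4: 4^135 ≡ 1 — hits 1, so not a primitive root.
g = 5: 5^135 ≡ 1 — hits 1, so not a primitive root.
g = 6: 6^135 ≡ 270; 6^90 ≡ 242; 6^54 ≡ 10 — none is 1, so 6 is a primitive root.
So 6 is the smallest generator of (Z/271Z)^×.

6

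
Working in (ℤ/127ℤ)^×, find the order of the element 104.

Since 104 ∈ (Z/127Z)^×, its order divides φ(127) = 127 − 1 = 126 = 2 · 3^2 · 7.
Divisors of 126: 1, 2, 3, 6, 7, 9, 14, 18, 21, 42, 63, 126.
Check 104^d mod 127 for each divisor in increasing order:
104^1 ≡ 104 (mod 127)
104^2 ≡ 21 (mod 127)
104^3 ≡ 25 (mod 127)
104^6 ≡ 117 (mod 127)
104^7 ≡ 103 (mod 127)
104^9 ≡ 4 (mod 127)
104^14 ≡ 68 (mod 127)
104^18 ≡ 16 (mod 127)
104^21 ≡ 19 (mod 127)
104^42 ≡ 107 (mod 127)
104^63 ≡ 1 (mod 127) ✓
Hence ord(104) = 63.

63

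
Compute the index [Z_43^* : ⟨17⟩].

ord(17) | φ(43) = 43 − 1 = 42 = 2 · 3 · 7.
Divisors of 42: 1, 2, 3, 6, 7, 14, 21, 42.
Test each divisor d:
17^1 ≡ 17 (mod 43)
17^2 ≡ 31 (mod 43)
17^3 ≡ 11 (mod 43)
17^6 ≡ 35 (mod 43)
17^7 ≡ 36 (mod 43)
17^14 ≡ 6 (mod 43)
17^21 ≡ 1 (mod 43) ✓
Thus |⟨17⟩| = ord(17) = 21.
[(Z/43Z)^× : ⟨17⟩] = 42/21 = 2.

2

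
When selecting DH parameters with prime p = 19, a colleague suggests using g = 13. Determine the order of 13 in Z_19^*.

The order of 13 must divide φ(19) = 19 − 1 = 18 = 2 · 3^2.
Divisors of 18: 1, 2, 3, 6, 9, 18.
Test each divisor d:
13^1 ≡ 13
13^2 ≡ 17
13^3 ≡ 12
13^6 ≡ 11
13^9 ≡ 18
13^18 ≡ 1
The smallest such exponent is 18, so the order of 13 is 18.

18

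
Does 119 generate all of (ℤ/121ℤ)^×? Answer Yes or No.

φ(121) = φ(11^2) = 11·(11−1) = 110 = 2 · 5 · 11.
Test 119^(110/q) mod 121 for each prime factor q of 110:
119^55 ≡ 1 (mod 121)  [q = 2: ≡ 1 ✗]
119^22 ≡ 81 (mod 121)  [q = 5: ≢ 1 ✓]
119^10 ≡ 56 (mod 121)  [q = 11: ≢ 1 ✓]
Since 119^55 ≡ 1, the order of 119 divides 55 < 110, so 119 is not a primitive root.

No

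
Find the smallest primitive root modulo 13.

φ(13) = 13 − 1 = 12 = 2^2 · 3.
g is a primitive root iff g^(12/q) ≢ 1 (mod 13) for each prime q ∈ {2, 3}.
g = 2: 2^6 ≡ 12; 2^4 ≡ 3 — none is 1, so 2 is a primitive root.
Hence the least primitive root of 13 is 2.

2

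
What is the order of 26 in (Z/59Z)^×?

29

Since 26 ∈ (Z/59Z)^×, its order divides φ(59) = 59 − 1 = 58 = 2 · 29.
Divisors of 58: 1, 2, 29, 58.
Check 26^d mod 59 for each divisor in increasing order:
26^1 ≡ 26
26^2 ≡ 27
26^29 ≡ 1
The smallest such exponent is 29, so the order of 26 is 29.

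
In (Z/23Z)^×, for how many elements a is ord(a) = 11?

10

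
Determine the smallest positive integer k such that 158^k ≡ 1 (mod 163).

27

By Lagrange's theorem, ord_163(158) divides φ(163) = 163 − 1 = 162 = 2 · 3^4.
Divisors of 162: 1, 2, 3, 6, 9, 18, 27, 54, 81, 162.
Test each divisor d:
158^1 ≡ 158 (mod 163)
158^2 ≡ 25 (mod 163)
158^3 ≡ 38 (mod 163)
158^6 ≡ 140 (mod 163)
158^9 ≡ 104 (mod 163)
158^18 ≡ 58 (mod 163)
158^27 ≡ 1 (mod 163) ✓
The smallest such exponent is 27, so the order of 158 is 27.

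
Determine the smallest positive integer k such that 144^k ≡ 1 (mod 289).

ord(144) | φ(289) = φ(17^2) = 17·(17−1) = 272 = 2^4 · 17.
Divisors of 272: 1, 2, 4, 8, 16, 17, 34, 68, 136, 272.
Test each divisor d:
144^1 ≡ 144
144^2 ≡ 217
144^4 ≡ 271
144^8 ≡ 35
144^16 ≡ 69
144^17 ≡ 110
144^34 ≡ 251
144^68 ≡ 288
144^136 ≡ 1
The smallest such exponent is 136, so the order of 144 is 136.

136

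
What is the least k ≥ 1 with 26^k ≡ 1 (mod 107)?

106

Since 26 ∈ (Z/107Z)^×, its order divides φ(107) = 107 − 1 = 106 = 2 · 53.
Divisors of 106: 1, 2, 53, 106.
Test each divisor d:
26^1 ≡ 26
26^2 ≡ 34
26^53 ≡ 106
26^106 ≡ 1
Therefore the multiplicative order of 26 modulo 107 is 106.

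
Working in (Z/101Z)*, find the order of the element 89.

ord(89) | φ(101) = 101 − 1 = 100 = 2^2 · 5^2.
Divisors of 100: 1, 2, 4, 5, 10, 20, 25, 50, 100.
Evaluate successive powers at the divisors of 100:
89^1 ≡ 89
89^2 ≡ 43
89^4 ≡ 31
89^5 ≡ 32
89^10 ≡ 14
89^20 ≡ 95
89^25 ≡ 10
89^50 ≡ 100
89^100 ≡ 1
Hence ord(89) = 100.

100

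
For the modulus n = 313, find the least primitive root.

10

φ(313) = 313 − 1 = 312 = 2^3 · 3 · 13.
g is a primitive root iff g^(312/q) ≢ 1 (mod 313) for each prime q ∈ {2, 3, 13}.
g = 2: 2^156 ≡ 1 — hits 1, so not a primitive root.
g = 3: 3^156 ≡ 1 — hits 1, so not a primitive root.
g = 4: 4^156 ≡ 1 — hits 1, so not a primitive root.
g = 5: 5^156 ≡ 312; 5^104 ≡ 1 — hits 1, so not a primitive root.
g = 6: 6^156 ≡ 1 — hits 1, so not a primitive root.
g = 7: 7^156 ≡ 312; 7^104 ≡ 1 — hits 1, so not a primitive root.
g = 8: 8^156 ≡ 1 — hits 1, so not a primitive root.
g = 9: 9^156 ≡ 1 — hits 1, so not a primitive root.
g = 10: 10^156 ≡ 312; 10^104 ≡ 214; 10^24 ≡ 103 — none is 1, so 10 is a primitive root.
Hence the least primitive root of 313 is 10.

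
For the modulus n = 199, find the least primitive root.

φ(199) = 199 − 1 = 198 = 2 · 3^2 · 11.
Test candidates g = 2, 3, … against the prime factors q ∈ {2, 3, 11} of φ(199): g is a generator iff g^(198/q) ≢ 1 for every such q.
g = 2: 2^99 ≡ 1 — hits 1, so not a primitive root.
g = 3: 3^99 ≡ 198; 3^66 ≡ 106; 3^18 ≡ 125 — none is 1, so 3 is a primitive root.
The smallest primitive root modulo 199 is 3.

3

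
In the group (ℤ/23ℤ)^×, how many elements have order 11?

10

φ(23) = 23 − 1 = 22 = 2 · 11.
Since (Z/23Z)^× is cyclic of order 22, the number of elements of order d is φ(d) when d | 22 and 0 otherwise.
11 | 22, and φ(11) = 11 − 1 = 10.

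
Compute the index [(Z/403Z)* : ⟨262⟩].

ord(262) | φ(403) = φ(13·31) = (13−1)·(31−1) = 12·30 = 360 = 2^3 · 3^2 · 5.
Divisors of 360: 1, 2, 3, 4, 5, 6, 8, 9, 10, 12, 15, 18, 20, 24, 30, 36, 40, 45, 60, 72, 90, 120, 180, 360.
Check 262^d mod 403 for each divisor in increasing order:
262^1 ≡ 262 (mod 403)
262^2 ≡ 134 (mod 403)
262^3 ≡ 47 (mod 403)
262^4 ≡ 224 (mod 403)
262^5 ≡ 253 (mod 403)
262^6 ≡ 194 (mod 403)
262^8 ≡ 204 (mod 403)
262^9 ≡ 252 (mod 403)
262^10 ≡ 335 (mod 403)
262^12 ≡ 157 (mod 403)
262^15 ≡ 125 (mod 403)
262^18 ≡ 233 (mod 403)
262^20 ≡ 191 (mod 403)
262^24 ≡ 66 (mod 403)
262^30 ≡ 311 (mod 403)
262^36 ≡ 287 (mod 403)
262^40 ≡ 211 (mod 403)
262^45 ≡ 187 (mod 403)
262^60 ≡ 1 (mod 403) ✓
The order of 262 is 60, so the subgroup it generates has 60 elements.
[(Z/403Z)^× : ⟨262⟩] = 360/60 = 6.

6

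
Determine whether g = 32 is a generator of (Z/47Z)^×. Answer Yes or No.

No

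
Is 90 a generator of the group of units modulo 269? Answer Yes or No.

Yes

φ(269) = 269 − 1 = 268 = 2^2 · 67.
An element g generates (Z/269Z)^× iff g^(268/q) ≢ 1 (mod 269) for each prime q ∈ {2, 67}.
90^134 ≡ 268 (mod 269)  [q = 2: ≢ 1 ✓]
90^4 ≡ 93 (mod 269)  [q = 67: ≢ 1 ✓]
None equal 1, so ord_269(90) = 268: 90 is a primitive root.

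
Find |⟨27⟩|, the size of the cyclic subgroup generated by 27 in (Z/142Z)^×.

35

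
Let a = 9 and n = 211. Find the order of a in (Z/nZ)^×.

105

By Lagrange's theorem, ord_211(9) divides φ(211) = 211 − 1 = 210 = 2 · 3 · 5 · 7.
Divisors of 210: 1, 2, 3, 5, 6, 7, 10, 14, 15, 21, 30, 35, 42, 70, 105, 210.
Check 9^d mod 211 for each divisor in increasing order:
9^1 ≡ 9 (mod 211)
9^2 ≡ 81 (mod 211)
9^3 ≡ 96 (mod 211)
9^5 ≡ 180 (mod 211)
9^6 ≡ 143 (mod 211)
9^7 ≡ 21 (mod 211)
9^10 ≡ 117 (mod 211)
9^14 ≡ 19 (mod 211)
9^15 ≡ 171 (mod 211)
9^21 ≡ 188 (mod 211)
9^30 ≡ 123 (mod 211)
9^35 ≡ 196 (mod 211)
9^42 ≡ 107 (mod 211)
9^70 ≡ 14 (mod 211)
9^105 ≡ 1 (mod 211) ✓
The smallest such exponent is 105, so the order of 9 is 105.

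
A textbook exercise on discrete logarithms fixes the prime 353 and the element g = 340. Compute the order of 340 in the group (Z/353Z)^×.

By Lagrange's theorem, ord_353(340) divides φ(353) = 353 − 1 = 352 = 2^5 · 11.
Divisors of 352: 1, 2, 4, 8, 11, 16, 22, 32, 44, 88, 176, 352.
Compute 340^d (mod 353) for the divisors d until we hit 1:
340^1 ≡ 340 (mod 353)
340^2 ≡ 169 (mod 353)
340^4 ≡ 321 (mod 353)
340^8 ≡ 318 (mod 353)
340^11 ≡ 294 (mod 353)
340^16 ≡ 166 (mod 353)
340^22 ≡ 304 (mod 353)
340^32 ≡ 22 (mod 353)
340^44 ≡ 283 (mod 353)
340^88 ≡ 311 (mod 353)
340^176 ≡ 352 (mod 353)
340^352 ≡ 1 (mod 353) ✓
Hence ord(340) = 352.

352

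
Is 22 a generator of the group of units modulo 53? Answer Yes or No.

φ(53) = 53 − 1 = 52 = 2^2 · 13.
An element g generates (Z/53Z)^× iff g^(52/q) ≢ 1 (mod 53) for each prime q ∈ {2, 13}.
22^26 ≡ 52 (mod 53)  [q = 2: ≢ 1 ✓]
22^4 ≡ 49 (mod 53)  [q = 13: ≢ 1 ✓]
All checks pass, so 22 has order 52 and is a primitive root modulo 53.

Yes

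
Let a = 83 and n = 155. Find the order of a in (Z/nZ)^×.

60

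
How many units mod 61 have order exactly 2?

1

φ(61) = 61 − 1 = 60 = 2^2 · 3 · 5.
In a cyclic group of order 60, there are φ(d) elements of order d for each divisor d of 60, and zero for non-divisors.
2 | 60, and φ(2) = 2 − 1 = 1.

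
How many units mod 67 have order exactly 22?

φ(67) = 67 − 1 = 66 = 2 · 3 · 11.
(Z/67Z)^× is cyclic (|G| = 66); a cyclic group of order m has exactly φ(d) elements of each order d | m, and none otherwise.
22 = 2 · 11 divides 66, and φ(22) = 10.

10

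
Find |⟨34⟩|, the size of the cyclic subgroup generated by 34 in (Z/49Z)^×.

Since 34 ∈ (Z/49Z)^×, its order divides φ(49) = φ(7^2) = 7·(7−1) = 42 = 2 · 3 · 7.
Divisors of 42: 1, 2, 3, 6, 7, 14, 21, 42.
Compute 34^d (mod 49) for the divisors d until we hit 1:
34^1 ≡ 34 (mod 49)
34^2 ≡ 29 (mod 49)
34^3 ≡ 6 (mod 49)
34^6 ≡ 36 (mod 49)
34^7 ≡ 48 (mod 49)
34^14 ≡ 1 (mod 49) ✓
Therefore the multiplicative order of 34 modulo 49 is 14.

14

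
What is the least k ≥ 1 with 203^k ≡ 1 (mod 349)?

116

ord(203) | φ(349) = 349 − 1 = 348 = 2^2 · 3 · 29.
Divisors of 348: 1, 2, 3, 4, 6, 12, 29, 58, 87, 116, 174, 348.
Test each divisor d:
203^1 ≡ 203 (mod 349)
203^2 ≡ 27 (mod 349)
203^3 ≡ 246 (mod 349)
203^4 ≡ 31 (mod 349)
203^6 ≡ 139 (mod 349)
203^12 ≡ 126 (mod 349)
203^29 ≡ 136 (mod 349)
203^58 ≡ 348 (mod 349)
203^87 ≡ 213 (mod 349)
203^116 ≡ 1 (mod 349) ✓
Hence ord(203) = 116.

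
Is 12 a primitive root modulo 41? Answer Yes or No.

Yes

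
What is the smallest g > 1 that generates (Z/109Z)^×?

6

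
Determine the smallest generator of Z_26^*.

φ(26) = φ(2)·φ(13) = 1·12 = 12 = 2^2 · 3.
g is a primitive root iff g^(12/q) ≢ 1 (mod 26) for each prime q ∈ {2, 3}.
g = 2: gcd(2, 26) = 2 > 1, not a unit — skip.
g = 3: 3^6 ≡ 1 — hits 1, so not a primitive root.
g = 4: gcd(4, 26) = 2 > 1, not a unit — skip.
g = 5: 5^6 ≡ 25; 5^4 ≡ 1 — hits 1, so not a primitive root.
g = 6: gcd(6, 26) = 2 > 1, not a unit — skip.
g = 7: 7^6 ≡ 25; 7^4 ≡ 9 — none is 1, so 7 is a primitive root.
So 7 is the smallest generator of (Z/26Z)^×.

7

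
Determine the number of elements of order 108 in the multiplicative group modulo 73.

φ(73) = 73 − 1 = 72 = 2^3 · 3^2.
(Z/73Z)^× is cyclic (|G| = 72); a cyclic group of order m has exactly φ(d) elements of each order d | m, and none otherwise.
Here 72 is not a multiple of 108, so there are no elements of order 108.

0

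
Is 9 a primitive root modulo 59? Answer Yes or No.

No

φ(59) = 59 − 1 = 58 = 2 · 29.
9 is a primitive root mod 59 iff 9^(φ(59)/q) ≢ 1 for every prime q | φ(59), i.e. q ∈ {2, 29}.
9^29 ≡ 1 (mod 59)  [q = 2: ≡ 1 ✗]
9^2 ≡ 22 (mod 59)  [q = 29: ≢ 1 ✓]
9^29 ≡ 1 shows ord(9) | 29, strictly less than φ(59); not a primitive root.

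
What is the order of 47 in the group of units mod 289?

By Lagrange's theorem, ord_289(47) divides φ(289) = φ(17^2) = 17·(17−1) = 272 = 2^4 · 17.
Divisors of 272: 1, 2, 4, 8, 16, 17, 34, 68, 136, 272.
Check 47^d mod 289 for each divisor in increasing order:
47^1 ≡ 47 (mod 289)
47^2 ≡ 186 (mod 289)
47^4 ≡ 205 (mod 289)
47^8 ≡ 120 (mod 289)
47^16 ≡ 239 (mod 289)
47^17 ≡ 251 (mod 289)
47^34 ≡ 288 (mod 289)
47^68 ≡ 1 (mod 289) ✓
The smallest such exponent is 68, so the order of 47 is 68.

68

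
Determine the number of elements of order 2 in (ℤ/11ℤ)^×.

1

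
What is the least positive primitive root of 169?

2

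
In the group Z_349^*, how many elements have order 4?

2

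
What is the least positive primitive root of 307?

φ(307) = 307 − 1 = 306 = 2 · 3^2 · 17.
g is a primitive root iff g^(306/q) ≢ 1 (mod 307) for each prime q ∈ {2, 3, 17}.
g = 2: 2^153 ≡ 306; 2^102 ≡ 1 — hits 1, so not a primitive root.
g = 3: 3^153 ≡ 306; 3^102 ≡ 1 — hits 1, so not a primitive root.
g = 4: 4^153 ≡ 1 — hits 1, so not a primitive root.
g = 5: 5^153 ≡ 306; 5^102 ≡ 289; 5^18 ≡ 81 — none is 1, so 5 is a primitive root.
So 5 is the smallest generator of (Z/307Z)^×.

5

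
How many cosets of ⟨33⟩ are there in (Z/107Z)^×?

2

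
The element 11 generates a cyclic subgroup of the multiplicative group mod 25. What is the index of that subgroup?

ord(11) | φ(25) = φ(5^2) = 5·(5−1) = 20 = 2^2 · 5.
Divisors of 20: 1, 2, 4, 5, 10, 20.
Compute 11^d (mod 25) for the divisors d until we hit 1:
11^1 ≡ 11 (mod 25)
11^2 ≡ 21 (mod 25)
11^4 ≡ 16 (mod 25)
11^5 ≡ 1 (mod 25) ✓
Thus |⟨11⟩| = ord(11) = 5.
The index is φ(25) / ord(11) = 20 / 5 = 4.

4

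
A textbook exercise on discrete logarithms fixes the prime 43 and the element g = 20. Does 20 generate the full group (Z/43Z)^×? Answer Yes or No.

Yes

φ(43) = 43 − 1 = 42 = 2 · 3 · 7.
Test 20^(42/q) mod 43 for each prime factor q of 42:
20^21 ≡ 42 (mod 43)  [q = 2: ≢ 1 ✓]
20^14 ≡ 36 (mod 43)  [q = 3: ≢ 1 ✓]
20^6 ≡ 4 (mod 43)  [q = 7: ≢ 1 ✓]
None equal 1, so ord_43(20) = 42: 20 is a primitive root.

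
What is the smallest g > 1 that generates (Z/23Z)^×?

5

φ(23) = 23 − 1 = 22 = 2 · 11.
Test candidates g = 2, 3, … against the prime factors q ∈ {2, 11} of φ(23): g is a generator iff g^(22/q) ≢ 1 for every such q.
g = 2: 2^11 ≡ 1 — hits 1, so not a primitive root.
g = 3: 3^11 ≡ 1 — hits 1, so not a primitive root.
g = 4: 4^11 ≡ 1 — hits 1, so not a primitive root.
g = 5: 5^11 ≡ 22; 5^2 ≡ 2 — none is 1, so 5 is a primitive root.
Hence the least primitive root of 23 is 5.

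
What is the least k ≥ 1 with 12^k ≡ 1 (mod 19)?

Since 12 ∈ (Z/19Z)^×, its order divides φ(19) = 19 − 1 = 18 = 2 · 3^2.
Divisors of 18: 1, 2, 3, 6, 9, 18.
Check 12^d mod 19 for each divisor in increasing order:
12^1 ≡ 12 (mod 19)
12^2 ≡ 11 (mod 19)
12^3 ≡ 18 (mod 19)
12^6 ≡ 1 (mod 19) ✓
Hence ord(12) = 6.

6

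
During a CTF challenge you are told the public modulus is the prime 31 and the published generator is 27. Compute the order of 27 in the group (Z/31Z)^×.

10

By Lagrange's theorem, ord_31(27) divides φ(31) = 31 − 1 = 30 = 2 · 3 · 5.
Divisors of 30: 1, 2, 3, 5, 6, 10, 15, 30.
Evaluate successive powers at the divisors of 30:
27^1 ≡ 27 (mod 31)
27^2 ≡ 16 (mod 31)
27^3 ≡ 29 (mod 31)
27^5 ≡ 30 (mod 31)
27^6 ≡ 4 (mod 31)
27^10 ≡ 1 (mod 31) ✓
The smallest such exponent is 10, so the order of 27 is 10.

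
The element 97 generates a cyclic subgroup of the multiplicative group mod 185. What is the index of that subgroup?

12

Since 97 ∈ (Z/185Z)^×, its order divides φ(185) = φ(5·37) = (5−1)·(37−1) = 4·36 = 144 = 2^4 · 3^2.
Divisors of 144: 1, 2, 3, 4, 6, 8, 9, 12, 16, 18, 24, 36, 48, 72, 144.
Test each divisor d:
97^1 ≡ 97
97^2 ≡ 159
97^3 ≡ 68
97^4 ≡ 121
97^6 ≡ 184
97^8 ≡ 26
97^9 ≡ 117
97^12 ≡ 1
So ord_185(97) = 12, hence |⟨97⟩| = 12.
[(Z/185Z)^× : ⟨97⟩] = 144/12 = 12.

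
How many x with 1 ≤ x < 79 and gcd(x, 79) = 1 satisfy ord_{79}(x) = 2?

1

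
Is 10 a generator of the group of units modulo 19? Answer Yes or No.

Yes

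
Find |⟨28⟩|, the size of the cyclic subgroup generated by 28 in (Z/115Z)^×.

44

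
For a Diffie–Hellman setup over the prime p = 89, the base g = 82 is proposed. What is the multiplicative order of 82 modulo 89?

88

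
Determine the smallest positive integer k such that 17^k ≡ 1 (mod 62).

30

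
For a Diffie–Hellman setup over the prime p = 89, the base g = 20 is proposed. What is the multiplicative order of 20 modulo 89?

44

By Lagrange's theorem, ord_89(20) divides φ(89) = 89 − 1 = 88 = 2^3 · 11.
Divisors of 88: 1, 2, 4, 8, 11, 22, 44, 88.
Test each divisor d:
20^1 ≡ 20 (mod 89)
20^2 ≡ 44 (mod 89)
20^4 ≡ 67 (mod 89)
20^8 ≡ 39 (mod 89)
20^11 ≡ 55 (mod 89)
20^22 ≡ 88 (mod 89)
20^44 ≡ 1 (mod 89) ✓
Hence ord(20) = 44.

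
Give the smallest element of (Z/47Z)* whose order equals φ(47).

φ(47) = 47 − 1 = 46 = 2 · 23.
g is a primitive root iff g^(46/q) ≢ 1 (mod 47) for each prime q ∈ {2, 23}.
g = 2: 2^23 ≡ 1 — hits 1, so not a primitive root.
g = 3: 3^23 ≡ 1 — hits 1, so not a primitive root.
g = 4: 4^23 ≡ 1 — hits 1, so not a primitive root.
g = 5: 5^23 ≡ 46; 5^2 ≡ 25 — none is 1, so 5 is a primitive root.
So 5 is the smallest generator of (Z/47Z)^×.

5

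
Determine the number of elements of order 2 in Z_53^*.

φ(53) = 53 − 1 = 52 = 2^2 · 13.
In a cyclic group of order 52, there are φ(d) elements of order d for each divisor d of 52, and zero for non-divisors.
2 | 52, and φ(2) = 2 − 1 = 1.

1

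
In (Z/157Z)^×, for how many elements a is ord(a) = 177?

0

φ(157) = 157 − 1 = 156 = 2^2 · 3 · 13.
In a cyclic group of order 156, there are φ(d) elements of order d for each divisor d of 156, and zero for non-divisors.
Since 177 ∤ 156, the count is 0.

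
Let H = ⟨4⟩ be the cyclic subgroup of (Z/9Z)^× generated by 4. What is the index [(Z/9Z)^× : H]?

2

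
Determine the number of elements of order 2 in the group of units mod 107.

φ(107) = 107 − 1 = 106 = 2 · 53.
(Z/107Z)^× is cyclic (|G| = 106); a cyclic group of order m has exactly φ(d) elements of each order d | m, and none otherwise.
2 | 106, and φ(2) = 2 − 1 = 1.

1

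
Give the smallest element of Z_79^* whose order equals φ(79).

φ(79) = 79 − 1 = 78 = 2 · 3 · 13.
Test candidates g = 2, 3, … against the prime factors q ∈ {2, 3, 13} of φ(79): g is a generator iff g^(78/q) ≢ 1 for every such q.
g = 2: 2^39 ≡ 1 — hits 1, so not a primitive root.
g = 3: 3^39 ≡ 78; 3^26 ≡ 23; 3^6 ≡ 18 — none is 1, so 3 is a primitive root.
So 3 is the smallest generator of (Z/79Z)^×.

3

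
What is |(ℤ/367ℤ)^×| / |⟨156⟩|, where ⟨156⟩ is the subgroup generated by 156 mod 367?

The order of 156 must divide φ(367) = 367 − 1 = 366 = 2 · 3 · 61.
Divisors of 366: 1, 2, 3, 6, 61, 122, 183, 366.
Test each divisor d:
156^1 ≡ 156 (mod 367)
156^2 ≡ 114 (mod 367)
156^3 ≡ 168 (mod 367)
156^6 ≡ 332 (mod 367)
156^61 ≡ 366 (mod 367)
156^122 ≡ 1 (mod 367) ✓
The order of 156 is 122, so the subgroup it generates has 122 elements.
Index = |(Z/367Z)^×| / |⟨156⟩| = 366 / 122 = 3.

3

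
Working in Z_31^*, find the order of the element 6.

ord(6) | φ(31) = 31 − 1 = 30 = 2 · 3 · 5.
Divisors of 30: 1, 2, 3, 5, 6, 10, 15, 30.
Compute 6^d (mod 31) for the divisors d until we hit 1:
6^1 ≡ 6
6^2 ≡ 5
6^3 ≡ 30
6^5 ≡ 26
6^6 ≡ 1
Therefore the multiplicative order of 6 modulo 31 is 6.

6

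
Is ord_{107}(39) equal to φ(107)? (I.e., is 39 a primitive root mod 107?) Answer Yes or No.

No

φ(107) = 107 − 1 = 106 = 2 · 53.
39 is a primitive root mod 107 iff 39^(φ(107)/q) ≢ 1 for every prime q | φ(107), i.e. q ∈ {2, 53}.
39^53 ≡ 1 (mod 107)  [q = 2: ≡ 1 ✗]
39^2 ≡ 23 (mod 107)  [q = 53: ≢ 1 ✓]
Since 39^53 ≡ 1, the order of 39 divides 53 < 106, so 39 is not a primitive root.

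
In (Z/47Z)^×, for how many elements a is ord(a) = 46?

φ(47) = 47 − 1 = 46 = 2 · 23.
In a cyclic group of order 46, there are φ(d) elements of order d for each divisor d of 46, and zero for non-divisors.
46 = 2 · 23 divides 46, and φ(46) = 22.

22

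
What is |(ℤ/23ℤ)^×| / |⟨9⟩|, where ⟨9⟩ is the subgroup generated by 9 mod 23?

2

By Lagrange's theorem, ord_23(9) divides φ(23) = 23 − 1 = 22 = 2 · 11.
Divisors of 22: 1, 2, 11, 22.
Evaluate successive powers at the divisors of 22:
9^1 ≡ 9 (mod 23)
9^2 ≡ 12 (mod 23)
9^11 ≡ 1 (mod 23) ✓
So ord_23(9) = 11, hence |⟨9⟩| = 11.
The index is φ(23) / ord(9) = 22 / 11 = 2.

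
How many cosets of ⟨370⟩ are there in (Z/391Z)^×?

8

The order of 370 must divide φ(391) = φ(17·23) = (17−1)·(23−1) = 16·22 = 352 = 2^5 · 11.
Divisors of 352: 1, 2, 4, 8, 11, 16, 22, 32, 44, 88, 176, 352.
Evaluate successive powers at the divisors of 352:
370^1 ≡ 370 (mod 391)
370^2 ≡ 50 (mod 391)
370^4 ≡ 154 (mod 391)
370^8 ≡ 256 (mod 391)
370^11 ≡ 208 (mod 391)
370^16 ≡ 239 (mod 391)
370^22 ≡ 254 (mod 391)
370^32 ≡ 35 (mod 391)
370^44 ≡ 1 (mod 391) ✓
So ord_391(370) = 44, hence |⟨370⟩| = 44.
Index = |(Z/391Z)^×| / |⟨370⟩| = 352 / 44 = 8.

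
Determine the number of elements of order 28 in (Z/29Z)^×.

12

φ(29) = 29 − 1 = 28 = 2^2 · 7.
Since (Z/29Z)^× is cyclic of order 28, the number of elements of order d is φ(d) when d | 28 and 0 otherwise.
28 = 2^2 · 7 divides 28, and φ(28) = 12.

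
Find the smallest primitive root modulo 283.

φ(283) = 283 − 1 = 282 = 2 · 3 · 47.
Test candidates g = 2, 3, … against the prime factors q ∈ {2, 3, 47} of φ(283): g is a generator iff g^(282/q) ≢ 1 for every such q.
g = 2: 2^141 ≡ 282; 2^94 ≡ 1 — hits 1, so not a primitive root.
g = 3: 3^141 ≡ 282; 3^94 ≡ 238; 3^6 ≡ 163 — none is 1, so 3 is a primitive root.
Hence the least primitive root of 283 is 3.

3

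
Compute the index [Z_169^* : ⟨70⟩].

The order of 70 must divide φ(169) = φ(13^2) = 13·(13−1) = 156 = 2^2 · 3 · 13.
Divisors of 156: 1, 2, 3, 4, 6, 12, 13, 26, 39, 52, 78, 156.
Test each divisor d:
70^1 ≡ 70
70^2 ≡ 168
70^3 ≡ 99
70^4 ≡ 1
Thus |⟨70⟩| = ord(70) = 4.
[(Z/169Z)^× : ⟨70⟩] = 156/4 = 39.

39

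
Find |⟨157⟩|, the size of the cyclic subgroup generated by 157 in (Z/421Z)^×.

140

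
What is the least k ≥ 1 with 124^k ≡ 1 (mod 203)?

Since 124 ∈ (Z/203Z)^×, its order divides φ(203) = φ(7·29) = (7−1)·(29−1) = 6·28 = 168 = 2^3 · 3 · 7.
Divisors of 168: 1, 2, 3, 4, 6, 7, 8, 12, 14, 21, 24, 28, 42, 56, 84, 168.
Evaluate successive powers at the divisors of 168:
124^1 ≡ 124 (mod 203)
124^2 ≡ 151 (mod 203)
124^3 ≡ 48 (mod 203)
124^4 ≡ 65 (mod 203)
124^6 ≡ 71 (mod 203)
124^7 ≡ 75 (mod 203)
124^8 ≡ 165 (mod 203)
124^12 ≡ 169 (mod 203)
124^14 ≡ 144 (mod 203)
124^21 ≡ 41 (mod 203)
124^24 ≡ 141 (mod 203)
124^28 ≡ 30 (mod 203)
124^42 ≡ 57 (mod 203)
124^56 ≡ 88 (mod 203)
124^84 ≡ 1 (mod 203) ✓
The smallest such exponent is 84, so the order of 124 is 84.

84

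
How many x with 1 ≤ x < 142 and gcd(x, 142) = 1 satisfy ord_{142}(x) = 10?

4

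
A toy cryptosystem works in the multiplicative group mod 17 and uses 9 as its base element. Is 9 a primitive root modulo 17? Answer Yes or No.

No

φ(17) = 17 − 1 = 16 = 2^4.
An element g generates (Z/17Z)^× iff g^(16/q) ≢ 1 (mod 17) for each prime q ∈ {2}.
9^8 ≡ 1 (mod 17)  [q = 2: ≡ 1 ✗]
Since 9^8 ≡ 1, the order of 9 divides 8 < 16, so 9 is not a primitive root.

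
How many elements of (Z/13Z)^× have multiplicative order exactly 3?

2

φ(13) = 13 − 1 = 12 = 2^2 · 3.
Since (Z/13Z)^× is cyclic of order 12, the number of elements of order d is φ(d) when d | 12 and 0 otherwise.
3 | 12, and φ(3) = 3 − 1 = 2.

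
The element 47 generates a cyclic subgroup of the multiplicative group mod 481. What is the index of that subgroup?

36

The order of 47 must divide φ(481) = φ(13·37) = (13−1)·(37−1) = 12·36 = 432 = 2^4 · 3^3.
Divisors of 432: 1, 2, 3, 4, 6, 8, 9, 12, 16, 18, 24, 27, 36, 48, 54, 72, 108, 144, 216, 432.
Compute 47^d (mod 481) for the divisors d until we hit 1:
47^1 ≡ 47 (mod 481)
47^2 ≡ 285 (mod 481)
47^3 ≡ 408 (mod 481)
47^4 ≡ 417 (mod 481)
47^6 ≡ 38 (mod 481)
47^8 ≡ 248 (mod 481)
47^9 ≡ 112 (mod 481)
47^12 ≡ 1 (mod 481) ✓
The order of 47 is 12, so the subgroup it generates has 12 elements.
[(Z/481Z)^× : ⟨47⟩] = 432/12 = 36.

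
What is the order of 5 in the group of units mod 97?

96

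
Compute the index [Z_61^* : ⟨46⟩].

2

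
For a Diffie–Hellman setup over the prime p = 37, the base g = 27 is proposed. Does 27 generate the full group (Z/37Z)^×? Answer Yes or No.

No

φ(37) = 37 − 1 = 36 = 2^2 · 3^2.
27 is a primitive root mod 37 iff 27^(φ(37)/q) ≢ 1 for every prime q | φ(37), i.e. q ∈ {2, 3}.
27^18 ≡ 1 (mod 37)  [q = 2: ≡ 1 ✗]
27^12 ≡ 1 (mod 37)  [q = 3: ≡ 1 ✗]
27^18 ≡ 1 shows ord(27) | 18, strictly less than φ(37); not a primitive root.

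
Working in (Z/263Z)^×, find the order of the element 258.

131

The order of 258 must divide φ(263) = 263 − 1 = 262 = 2 · 131.
Divisors of 262: 1, 2, 131, 262.
Test each divisor d:
258^1 ≡ 258 (mod 263)
258^2 ≡ 25 (mod 263)
258^131 ≡ 1 (mod 263) ✓
Therefore the multiplicative order of 258 modulo 263 is 131.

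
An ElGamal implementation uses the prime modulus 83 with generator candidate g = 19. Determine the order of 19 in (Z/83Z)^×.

82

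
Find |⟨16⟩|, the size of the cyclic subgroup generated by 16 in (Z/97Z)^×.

12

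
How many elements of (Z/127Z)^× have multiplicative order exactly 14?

φ(127) = 127 − 1 = 126 = 2 · 3^2 · 7.
Since (Z/127Z)^× is cyclic of order 126, the number of elements of order d is φ(d) when d | 126 and 0 otherwise.
14 = 2 · 7 divides 126, and φ(14) = 6.

6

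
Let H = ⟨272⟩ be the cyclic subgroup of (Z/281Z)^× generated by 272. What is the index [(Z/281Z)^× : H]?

2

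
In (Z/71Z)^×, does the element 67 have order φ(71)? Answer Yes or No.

Yes

φ(71) = 71 − 1 = 70 = 2 · 5 · 7.
Test 67^(70/q) mod 71 for each prime factor q of 70:
67^35 ≡ 70 (mod 71)  [q = 2: ≢ 1 ✓]
67^14 ≡ 5 (mod 71)  [q = 5: ≢ 1 ✓]
67^10 ≡ 48 (mod 71)  [q = 7: ≢ 1 ✓]
All checks pass, so 67 has order 70 and is a primitive root modulo 71.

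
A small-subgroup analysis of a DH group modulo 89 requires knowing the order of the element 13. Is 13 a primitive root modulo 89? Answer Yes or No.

Yes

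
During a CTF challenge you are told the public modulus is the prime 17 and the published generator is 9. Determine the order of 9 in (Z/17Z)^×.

8

ord(9) | φ(17) = 17 − 1 = 16 = 2^4.
Divisors of 16: 1, 2, 4, 8, 16.
Compute 9^d (mod 17) for the divisors d until we hit 1:
9^1 ≡ 9 (mod 17)
9^2 ≡ 13 (mod 17)
9^4 ≡ 16 (mod 17)
9^8 ≡ 1 (mod 17) ✓
So ord_17(9) = 8.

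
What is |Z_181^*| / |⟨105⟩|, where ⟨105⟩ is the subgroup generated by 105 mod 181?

1

ord(105) | φ(181) = 181 − 1 = 180 = 2^2 · 3^2 · 5.
Divisors of 180: 1, 2, 3, 4, 5, 6, 9, 10, 12, 15, 18, 20, 30, 36, 45, 60, 90, 180.
Evaluate successive powers at the divisors of 180:
105^1 ≡ 105 (mod 181)
105^2 ≡ 165 (mod 181)
105^3 ≡ 130 (mod 181)
105^4 ≡ 75 (mod 181)
105^5 ≡ 92 (mod 181)
105^6 ≡ 67 (mod 181)
105^9 ≡ 22 (mod 181)
105^10 ≡ 138 (mod 181)
105^12 ≡ 145 (mod 181)
105^15 ≡ 26 (mod 181)
105^18 ≡ 122 (mod 181)
105^20 ≡ 39 (mod 181)
105^30 ≡ 133 (mod 181)
105^36 ≡ 42 (mod 181)
105^45 ≡ 19 (mod 181)
105^60 ≡ 132 (mod 181)
105^90 ≡ 180 (mod 181)
105^180 ≡ 1 (mod 181) ✓
So ord_181(105) = 180, hence |⟨105⟩| = 180.
Index = |(Z/181Z)^×| / |⟨105⟩| = 180 / 180 = 1.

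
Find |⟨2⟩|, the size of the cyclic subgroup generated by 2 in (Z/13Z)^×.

Since 2 ∈ (Z/13Z)^×, its order divides φ(13) = 13 − 1 = 12 = 2^2 · 3.
Divisors of 12: 1, 2, 3, 4, 6, 12.
Compute 2^d (mod 13) for the divisors d until we hit 1:
2^1 ≡ 2 (mod 13)
2^2 ≡ 4 (mod 13)
2^3 ≡ 8 (mod 13)
2^4 ≡ 3 (mod 13)
2^6 ≡ 12 (mod 13)
2^12 ≡ 1 (mod 13) ✓
Therefore the multiplicative order of 2 modulo 13 is 12.

12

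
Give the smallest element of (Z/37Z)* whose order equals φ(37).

2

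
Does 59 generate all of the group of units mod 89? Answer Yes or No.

φ(89) = 89 − 1 = 88 = 2^3 · 11.
It suffices to check that the order of 59 is not a proper divisor of 88: compute 59^(88/q) for q ∈ {2, 11}.
59^44 ≡ 88 (mod 89)  [q = 2: ≢ 1 ✓]
59^8 ≡ 32 (mod 89)  [q = 11: ≢ 1 ✓]
None equal 1, so ord_89(59) = 88: 59 is a primitive root.

Yes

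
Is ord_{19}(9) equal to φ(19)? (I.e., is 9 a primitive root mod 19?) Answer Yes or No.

No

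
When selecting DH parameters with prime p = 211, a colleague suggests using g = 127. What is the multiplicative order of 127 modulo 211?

The order of 127 must divide φ(211) = 211 − 1 = 210 = 2 · 3 · 5 · 7.
Divisors of 210: 1, 2, 3, 5, 6, 7, 10, 14, 15, 21, 30, 35, 42, 70, 105, 210.
Compute 127^d (mod 211) for the divisors d until we hit 1:
127^1 ≡ 127 (mod 211)
127^2 ≡ 93 (mod 211)
127^3 ≡ 206 (mod 211)
127^5 ≡ 168 (mod 211)
127^6 ≡ 25 (mod 211)
127^7 ≡ 10 (mod 211)
127^10 ≡ 161 (mod 211)
127^14 ≡ 100 (mod 211)
127^15 ≡ 40 (mod 211)
127^21 ≡ 156 (mod 211)
127^30 ≡ 123 (mod 211)
127^35 ≡ 197 (mod 211)
127^42 ≡ 71 (mod 211)
127^70 ≡ 196 (mod 211)
127^105 ≡ 210 (mod 211)
127^210 ≡ 1 (mod 211) ✓
Therefore the multiplicative order of 127 modulo 211 is 210.

210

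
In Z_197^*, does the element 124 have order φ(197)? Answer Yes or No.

φ(197) = 197 − 1 = 196 = 2^2 · 7^2.
Test 124^(196/q) mod 197 for each prime factor q of 196:
124^98 ≡ 196 (mod 197)  [q = 2: ≢ 1 ✓]
124^28 ≡ 191 (mod 197)  [q = 7: ≢ 1 ✓]
All checks pass, so 124 has order 196 and is a primitive root modulo 197.

Yes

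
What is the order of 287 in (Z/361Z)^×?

The order of 287 must divide φ(361) = φ(19^2) = 19·(19−1) = 342 = 2 · 3^2 · 19.
Divisors of 342: 1, 2, 3, 6, 9, 18, 19, 38, 57, 114, 171, 342.
Compute 287^d (mod 361) for the divisors d until we hit 1:
287^1 ≡ 287 (mod 361)
287^2 ≡ 61 (mod 361)
287^3 ≡ 179 (mod 361)
287^6 ≡ 273 (mod 361)
287^9 ≡ 132 (mod 361)
287^18 ≡ 96 (mod 361)
287^19 ≡ 116 (mod 361)
287^38 ≡ 99 (mod 361)
287^57 ≡ 293 (mod 361)
287^114 ≡ 292 (mod 361)
287^171 ≡ 360 (mod 361)
287^342 ≡ 1 (mod 361) ✓
So ord_361(287) = 342.

342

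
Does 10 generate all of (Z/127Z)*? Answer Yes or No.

φ(127) = 127 − 1 = 126 = 2 · 3^2 · 7.
Test 10^(126/q) mod 127 for each prime factor q of 126:
10^63 ≡ 126 (mod 127)  [q = 2: ≢ 1 ✓]
10^42 ≡ 1 (mod 127)  [q = 3: ≡ 1 ✗]
10^18 ≡ 8 (mod 127)  [q = 7: ≢ 1 ✓]
The check at q = 3 fails, so 10 generates a proper subgroup.

No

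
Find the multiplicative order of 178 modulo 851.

The order of 178 must divide φ(851) = φ(23·37) = (23−1)·(37−1) = 22·36 = 792 = 2^3 · 3^2 · 11.
Divisors of 792: 1, 2, 3, 4, 6, 8, 9, 11, 12, 18, 22, 24, 33, 36, 44, 66, 72, 88, 99, 132, 198, 264, 396, 792.
Test each divisor d:
178^1 ≡ 178 (mod 851)
178^2 ≡ 197 (mod 851)
178^3 ≡ 175 (mod 851)
178^4 ≡ 514 (mod 851)
178^6 ≡ 840 (mod 851)
178^8 ≡ 386 (mod 851)
178^9 ≡ 628 (mod 851)
178^11 ≡ 321 (mod 851)
178^12 ≡ 121 (mod 851)
178^18 ≡ 371 (mod 851)
178^22 ≡ 70 (mod 851)
178^24 ≡ 174 (mod 851)
178^33 ≡ 344 (mod 851)
178^36 ≡ 630 (mod 851)
178^44 ≡ 645 (mod 851)
178^66 ≡ 47 (mod 851)
178^72 ≡ 334 (mod 851)
178^88 ≡ 737 (mod 851)
178^99 ≡ 850 (mod 851)
178^132 ≡ 507 (mod 851)
178^198 ≡ 1 (mod 851) ✓
So ord_851(178) = 198.

198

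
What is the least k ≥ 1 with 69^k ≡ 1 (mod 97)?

ord(69) | φ(97) = 97 − 1 = 96 = 2^5 · 3.
Divisors of 96: 1, 2, 3, 4, 6, 8, 12, 16, 24, 32, 48, 96.
Test each divisor d:
69^1 ≡ 69
69^2 ≡ 8
69^3 ≡ 67
69^4 ≡ 64
69^6 ≡ 27
69^8 ≡ 22
69^12 ≡ 50
69^16 ≡ 96
69^24 ≡ 75
69^32 ≡ 1
Hence ord(69) = 32.

32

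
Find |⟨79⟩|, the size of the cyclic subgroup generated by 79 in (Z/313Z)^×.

26

ord(79) | φ(313) = 313 − 1 = 312 = 2^3 · 3 · 13.
Divisors of 312: 1, 2, 3, 4, 6, 8, 12, 13, 24, 26, 39, 52, 78, 104, 156, 312.
Check 79^d mod 313 for each divisor in increasing order:
79^1 ≡ 79 (mod 313)
79^2 ≡ 294 (mod 313)
79^3 ≡ 64 (mod 313)
79^4 ≡ 48 (mod 313)
79^6 ≡ 27 (mod 313)
79^8 ≡ 113 (mod 313)
79^12 ≡ 103 (mod 313)
79^13 ≡ 312 (mod 313)
79^24 ≡ 280 (mod 313)
79^26 ≡ 1 (mod 313) ✓
So ord_313(79) = 26.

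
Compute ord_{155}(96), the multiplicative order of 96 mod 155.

30

Since 96 ∈ (Z/155Z)^×, its order divides φ(155) = φ(5·31) = (5−1)·(31−1) = 4·30 = 120 = 2^3 · 3 · 5.
Divisors of 120: 1, 2, 3, 4, 5, 6, 8, 10, 12, 15, 20, 24, 30, 40, 60, 120.
Test each divisor d:
96^1 ≡ 96 (mod 155)
96^2 ≡ 71 (mod 155)
96^3 ≡ 151 (mod 155)
96^4 ≡ 81 (mod 155)
96^5 ≡ 26 (mod 155)
96^6 ≡ 16 (mod 155)
96^8 ≡ 51 (mod 155)
96^10 ≡ 56 (mod 155)
96^12 ≡ 101 (mod 155)
96^15 ≡ 61 (mod 155)
96^20 ≡ 36 (mod 155)
96^24 ≡ 126 (mod 155)
96^30 ≡ 1 (mod 155) ✓
Therefore the multiplicative order of 96 modulo 155 is 30.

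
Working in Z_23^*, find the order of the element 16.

By Lagrange's theorem, ord_23(16) divides φ(23) = 23 − 1 = 22 = 2 · 11.
Divisors of 22: 1, 2, 11, 22.
Compute 16^d (mod 23) for the divisors d until we hit 1:
16^1 ≡ 16 (mod 23)
16^2 ≡ 3 (mod 23)
16^11 ≡ 1 (mod 23) ✓
So ord_23(16) = 11.

11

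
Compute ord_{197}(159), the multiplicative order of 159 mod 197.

Since 159 ∈ (Z/197Z)^×, its order divides φ(197) = 197 − 1 = 196 = 2^2 · 7^2.
Divisors of 196: 1, 2, 4, 7, 14, 28, 49, 98, 196.
Test each divisor d:
159^1 ≡ 159 (mod 197)
159^2 ≡ 65 (mod 197)
159^4 ≡ 88 (mod 197)
159^7 ≡ 128 (mod 197)
159^14 ≡ 33 (mod 197)
159^28 ≡ 104 (mod 197)
159^49 ≡ 183 (mod 197)
159^98 ≡ 196 (mod 197)
159^196 ≡ 1 (mod 197) ✓
So ord_197(159) = 196.

196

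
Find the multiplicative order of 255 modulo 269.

134

By Lagrange's theorem, ord_269(255) divides φ(269) = 269 − 1 = 268 = 2^2 · 67.
Divisors of 268: 1, 2, 4, 67, 134, 268.
Compute 255^d (mod 269) for the divisors d until we hit 1:
255^1 ≡ 255
255^2 ≡ 196
255^4 ≡ 218
255^67 ≡ 268
255^134 ≡ 1
So ord_269(255) = 134.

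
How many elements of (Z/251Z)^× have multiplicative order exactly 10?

4

φ(251) = 251 − 1 = 250 = 2 · 5^3.
In a cyclic group of order 250, there are φ(d) elements of order d for each divisor d of 250, and zero for non-divisors.
10 = 2 · 5 divides 250, and φ(10) = 4.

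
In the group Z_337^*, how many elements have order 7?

φ(337) = 337 − 1 = 336 = 2^4 · 3 · 7.
Since (Z/337Z)^× is cyclic of order 336, the number of elements of order d is φ(d) when d | 336 and 0 otherwise.
7 | 336, and φ(7) = 7 − 1 = 6.

6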